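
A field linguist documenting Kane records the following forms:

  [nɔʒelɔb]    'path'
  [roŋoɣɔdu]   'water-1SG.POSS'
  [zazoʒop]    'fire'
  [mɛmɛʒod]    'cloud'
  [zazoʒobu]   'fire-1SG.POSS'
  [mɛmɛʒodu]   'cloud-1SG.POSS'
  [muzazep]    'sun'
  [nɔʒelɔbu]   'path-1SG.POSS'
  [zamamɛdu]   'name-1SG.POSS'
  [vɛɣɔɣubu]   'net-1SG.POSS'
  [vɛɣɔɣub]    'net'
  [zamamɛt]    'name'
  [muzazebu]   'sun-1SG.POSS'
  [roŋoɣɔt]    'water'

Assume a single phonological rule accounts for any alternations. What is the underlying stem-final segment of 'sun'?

In [muzazep] and [muzazebu] the final segment of 'sun' alternates: [p] ~ [b].
The stem 'net' ([vɛɣɔɣub], [vɛɣɔɣubu]) shows [b] unchanged in both environments, so [b] cannot be basic with [p] derived in isolation.
The alternation reflects intervocalic voicing: voiceless stops become voiced between vowels. /p/ is underlying.

/p/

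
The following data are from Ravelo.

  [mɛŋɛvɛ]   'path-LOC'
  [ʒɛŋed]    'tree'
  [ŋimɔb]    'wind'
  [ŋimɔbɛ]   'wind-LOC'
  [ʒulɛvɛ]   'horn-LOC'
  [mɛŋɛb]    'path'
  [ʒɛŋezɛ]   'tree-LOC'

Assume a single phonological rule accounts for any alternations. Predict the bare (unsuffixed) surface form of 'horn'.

The root 'path' surfaces as [mɛŋɛvɛ] and [mɛŋɛb], with a stem-final [v] ~ [b] alternation.
Compare 'wind', with invariant [b] in [ŋimɔbɛ] and [ŋimɔb]: an analysis with underlying /b/ and a rule producing [v] before the LOC suffix would wrongly predict alternation here too.
The underlying segment must be /v/; voiced fricatives become stops word-finally, yielding [b] there.
From [ʒulɛvɛ] the stem 'horn' is /ʒulɛv/; word-finally this yields [ʒulɛb].

[ʒulɛb]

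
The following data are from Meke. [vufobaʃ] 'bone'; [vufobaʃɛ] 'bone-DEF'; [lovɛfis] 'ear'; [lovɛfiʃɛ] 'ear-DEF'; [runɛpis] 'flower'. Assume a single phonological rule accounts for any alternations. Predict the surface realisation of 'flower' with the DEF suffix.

[runɛpiʃɛ]

The root 'ear' surfaces as [lovɛfiʃɛ] and [lovɛfis], with a stem-final [ʃ] ~ [s] alternation.
If /ʃ/ were underlying and a rule turned it into [s] in isolation, 'bone' would also alternate; but it has [ʃ] in both [vufobaʃɛ] and [vufobaʃ].
The underlying segment must be /s/; /s/ becomes palato-alveolar [ʃ] before a front vowel, yielding [ʃ] there.
From [runɛpis] the stem 'flower' is /runɛpis/; before a front vowel this yields [runɛpiʃɛ].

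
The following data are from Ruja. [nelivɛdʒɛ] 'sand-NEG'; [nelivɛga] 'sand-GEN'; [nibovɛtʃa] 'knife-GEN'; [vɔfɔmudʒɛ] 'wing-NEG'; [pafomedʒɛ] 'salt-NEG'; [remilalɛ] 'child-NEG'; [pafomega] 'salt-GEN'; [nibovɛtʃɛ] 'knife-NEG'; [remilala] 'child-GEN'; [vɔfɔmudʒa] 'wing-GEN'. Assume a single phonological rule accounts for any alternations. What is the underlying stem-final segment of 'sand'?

In [nelivɛga] and [nelivɛdʒɛ] the final segment of 'sand' alternates: [g] ~ [dʒ].
But 'wing' keeps [dʒ] in both environments ([vɔfɔmudʒa], [vɔfɔmudʒɛ]), so there is no rule changing /dʒ/ to [g] before the GEN suffix.
So /g/ is underlying, and a rule of palatalization before a front vowel — /g/ becomes palato-alveolar [dʒ] before a front vowel — gives [dʒ].

/g/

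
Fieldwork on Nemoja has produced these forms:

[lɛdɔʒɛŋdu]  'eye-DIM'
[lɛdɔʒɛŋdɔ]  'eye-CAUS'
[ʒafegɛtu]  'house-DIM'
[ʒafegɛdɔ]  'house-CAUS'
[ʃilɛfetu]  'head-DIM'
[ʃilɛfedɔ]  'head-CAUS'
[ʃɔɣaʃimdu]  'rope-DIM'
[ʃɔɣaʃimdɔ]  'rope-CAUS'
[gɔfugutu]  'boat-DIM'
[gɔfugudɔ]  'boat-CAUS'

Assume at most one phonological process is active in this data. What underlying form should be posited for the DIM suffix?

/-tu/

The DIM suffix surfaces as [-du] and [-tu], depending on the final segment of the stem.
By contrast the CAUS suffix keeps its initial [d] throughout — that segment must be underlying.
The DIM suffix is therefore /-tu/ underlyingly, with post-nasal voicing: voiceless stops become voiced after a nasal.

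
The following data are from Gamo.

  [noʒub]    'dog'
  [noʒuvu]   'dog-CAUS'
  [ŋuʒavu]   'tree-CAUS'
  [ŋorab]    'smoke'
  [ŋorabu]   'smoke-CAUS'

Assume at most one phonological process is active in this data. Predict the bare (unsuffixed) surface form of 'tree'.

'dog' shows [b] ~ [v] at the end of the stem ([noʒub] vs [noʒuvu]).
The stem 'smoke' ([ŋorab], [ŋorabu]) shows [b] unchanged in both environments, so [b] cannot be basic with [v] derived before the CAUS suffix.
The underlying segment must be /v/; voiced fricatives become stops word-finally, yielding [b] there.
From [ŋuʒavu] the stem 'tree' is /ŋuʒav/; word-finally this yields [ŋuʒab].

[ŋuʒab]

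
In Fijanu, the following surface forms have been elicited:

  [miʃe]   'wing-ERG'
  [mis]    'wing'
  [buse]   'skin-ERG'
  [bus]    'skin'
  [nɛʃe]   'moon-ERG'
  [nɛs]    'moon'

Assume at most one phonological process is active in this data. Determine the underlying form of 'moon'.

/nɛʃ/

The stem for 'moon' ends in [ʃ] in [nɛʃe] but [s] in [nɛs].
But 'skin' keeps [s] in both environments ([buse], [bus]), so there is no rule changing /s/ to [ʃ] before the ERG suffix.
The alternation reflects depalatalization: palato-alveolar /ʃ/ becomes [s] when no front vowel follows. /ʃ/ is underlying.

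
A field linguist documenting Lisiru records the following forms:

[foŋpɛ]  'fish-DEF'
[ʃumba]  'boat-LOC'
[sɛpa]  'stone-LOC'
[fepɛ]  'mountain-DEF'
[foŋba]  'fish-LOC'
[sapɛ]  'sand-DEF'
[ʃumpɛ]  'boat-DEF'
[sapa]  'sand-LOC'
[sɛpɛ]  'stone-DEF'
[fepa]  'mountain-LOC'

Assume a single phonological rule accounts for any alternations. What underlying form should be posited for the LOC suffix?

/-ba/

The LOC suffix surfaces as [-ba] and [-pa], depending on the final segment of the stem.
By contrast the DEF suffix keeps its initial [p] throughout — that segment must be underlying.
So the underlying form is /-ba/, and voiced stops become voiceless after a vowel.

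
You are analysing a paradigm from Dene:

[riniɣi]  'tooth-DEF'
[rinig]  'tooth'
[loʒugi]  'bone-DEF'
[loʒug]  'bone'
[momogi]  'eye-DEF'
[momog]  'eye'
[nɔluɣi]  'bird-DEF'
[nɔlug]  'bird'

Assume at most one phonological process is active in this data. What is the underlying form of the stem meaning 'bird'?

/nɔluɣ/

'bird' shows [ɣ] ~ [g] at the end of the stem ([nɔluɣi] vs [nɔlug]).
If /g/ were underlying and a rule turned it into [ɣ] before the DEF suffix, 'eye' would also alternate; but it has [g] in both [momogi] and [momog].
Therefore /ɣ/ is basic and [g] is derived by word-final hardening (voiced fricatives become stops word-finally).
Hence 'bird' is /nɔluɣ/ underlyingly.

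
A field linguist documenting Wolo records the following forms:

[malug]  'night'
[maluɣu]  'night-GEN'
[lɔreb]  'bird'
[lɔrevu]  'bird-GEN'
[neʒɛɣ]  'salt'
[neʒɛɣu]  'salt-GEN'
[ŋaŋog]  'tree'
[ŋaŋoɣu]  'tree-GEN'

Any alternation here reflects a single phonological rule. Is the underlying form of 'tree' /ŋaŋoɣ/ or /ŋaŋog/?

'tree' shows [g] ~ [ɣ] at the end of the stem ([ŋaŋog] vs [ŋaŋoɣu]).
But 'salt' keeps [ɣ] in both environments ([neʒɛɣ], [neʒɛɣu]), so there is no rule changing /ɣ/ to [g] in isolation.
Therefore /g/ is basic and [ɣ] is derived by intervocalic spirantization (voiced stops become fricatives between vowels).

/ŋaŋog/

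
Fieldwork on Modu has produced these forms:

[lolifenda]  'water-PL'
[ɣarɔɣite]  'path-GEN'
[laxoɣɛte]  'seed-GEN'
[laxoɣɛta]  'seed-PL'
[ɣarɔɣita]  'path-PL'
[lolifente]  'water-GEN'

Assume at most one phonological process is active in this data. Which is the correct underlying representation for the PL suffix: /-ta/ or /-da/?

The PL suffix surfaces as [-da] and [-ta], depending on the final segment of the stem.
By contrast the GEN suffix keeps its initial [t] throughout — that segment must be underlying.
So the underlying form is /-da/, and voiced stops become voiceless after a vowel.

/-da/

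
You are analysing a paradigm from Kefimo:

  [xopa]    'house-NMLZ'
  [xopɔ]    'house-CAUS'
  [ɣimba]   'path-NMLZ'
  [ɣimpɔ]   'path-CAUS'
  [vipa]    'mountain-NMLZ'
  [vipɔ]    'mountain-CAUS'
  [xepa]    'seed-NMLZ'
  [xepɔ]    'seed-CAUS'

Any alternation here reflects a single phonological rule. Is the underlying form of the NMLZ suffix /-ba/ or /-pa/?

/-ba/

The NMLZ morpheme has two allomorphs, [-ba] and [-pa].
By contrast the CAUS suffix keeps its initial [p] throughout — that segment must be underlying.
So the underlying form is /-ba/, and voiced stops become voiceless after a vowel.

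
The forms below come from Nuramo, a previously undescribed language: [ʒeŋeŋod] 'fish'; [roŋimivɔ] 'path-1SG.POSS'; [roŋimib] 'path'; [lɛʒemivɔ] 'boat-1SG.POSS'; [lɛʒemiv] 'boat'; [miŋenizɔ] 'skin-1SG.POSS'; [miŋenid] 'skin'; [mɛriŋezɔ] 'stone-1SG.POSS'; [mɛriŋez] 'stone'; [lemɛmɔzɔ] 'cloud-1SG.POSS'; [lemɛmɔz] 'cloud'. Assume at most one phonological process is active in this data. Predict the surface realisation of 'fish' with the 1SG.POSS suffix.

[ʒeŋeŋozɔ]

The stem for 'skin' ends in [z] in [miŋenizɔ] but [d] in [miŋenid].
If /z/ were underlying and a rule turned it into [d] in isolation, 'cloud' would also alternate; but it has [z] in both [lemɛmɔzɔ] and [lemɛmɔz].
So /d/ is underlying, and a rule of intervocalic spirantization — voiced stops become fricatives between vowels — gives [z].
From [ʒeŋeŋod] the stem 'fish' is /ʒeŋeŋod/; between vowels this yields [ʒeŋeŋozɔ].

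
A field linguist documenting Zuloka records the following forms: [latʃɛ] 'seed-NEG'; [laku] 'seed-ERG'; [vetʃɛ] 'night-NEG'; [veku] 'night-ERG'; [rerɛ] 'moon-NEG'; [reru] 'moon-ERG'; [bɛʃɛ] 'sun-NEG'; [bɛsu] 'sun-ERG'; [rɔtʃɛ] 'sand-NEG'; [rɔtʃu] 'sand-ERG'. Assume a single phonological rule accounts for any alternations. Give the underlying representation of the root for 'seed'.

In [latʃɛ] and [laku] the final segment of 'seed' alternates: [tʃ] ~ [k].
The stem 'sand' ([rɔtʃɛ], [rɔtʃu]) shows [tʃ] unchanged in both environments, so [tʃ] cannot be basic with [k] derived before the ERG suffix.
Therefore /k/ is basic and [tʃ] is derived by palatalization before a front vowel (/k/ and /s/ become palato-alveolar [tʃ] and [ʃ] before a front vowel).

/lak/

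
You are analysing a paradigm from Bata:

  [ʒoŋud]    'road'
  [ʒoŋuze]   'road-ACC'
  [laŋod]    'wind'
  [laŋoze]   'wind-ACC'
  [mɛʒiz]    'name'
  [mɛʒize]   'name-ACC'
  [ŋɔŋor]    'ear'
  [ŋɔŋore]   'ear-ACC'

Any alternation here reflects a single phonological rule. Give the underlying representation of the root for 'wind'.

/laŋod/

The stem for 'wind' ends in [d] in [laŋod] but [z] in [laŋoze].
If /z/ were underlying and a rule turned it into [d] in isolation, 'name' would also alternate; but it has [z] in both [mɛʒiz] and [mɛʒize].
The underlying segment must be /d/; voiced stops become fricatives between vowels, yielding [z] there.
The underlying form of 'wind' is therefore /laŋod/.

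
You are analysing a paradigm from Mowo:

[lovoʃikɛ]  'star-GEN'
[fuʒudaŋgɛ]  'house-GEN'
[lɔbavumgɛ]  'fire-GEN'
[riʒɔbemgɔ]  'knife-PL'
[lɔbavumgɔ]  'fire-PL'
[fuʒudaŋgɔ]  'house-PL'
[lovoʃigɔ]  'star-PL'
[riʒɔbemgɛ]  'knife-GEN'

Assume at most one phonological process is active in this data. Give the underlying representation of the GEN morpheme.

The GEN suffix surfaces as [-gɛ] and [-kɛ], depending on the final segment of the stem.
The PL suffix, which begins with [g], is invariant after every stem; so [g] is not altered by any rule here.
The GEN suffix is therefore /-kɛ/ underlyingly, with post-nasal voicing: voiceless stops become voiced after a nasal.

/-kɛ/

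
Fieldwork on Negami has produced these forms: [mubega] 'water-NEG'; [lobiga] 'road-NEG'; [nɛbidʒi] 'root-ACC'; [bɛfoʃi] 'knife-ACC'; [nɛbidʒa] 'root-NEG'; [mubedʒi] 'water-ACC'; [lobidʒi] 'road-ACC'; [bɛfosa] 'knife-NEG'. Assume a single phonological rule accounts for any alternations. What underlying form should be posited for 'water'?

/mubeg/

'water' shows [g] ~ [dʒ] at the end of the stem ([mubega] vs [mubedʒi]).
If /dʒ/ were underlying and a rule turned it into [g] before the NEG suffix, 'root' would also alternate; but it has [dʒ] in both [nɛbidʒa] and [nɛbidʒi].
The alternation reflects palatalization before a front vowel: /g/ and /s/ become palato-alveolar [dʒ] and [ʃ] before a front vowel. /g/ is underlying.
So 'water' = /mubeg/.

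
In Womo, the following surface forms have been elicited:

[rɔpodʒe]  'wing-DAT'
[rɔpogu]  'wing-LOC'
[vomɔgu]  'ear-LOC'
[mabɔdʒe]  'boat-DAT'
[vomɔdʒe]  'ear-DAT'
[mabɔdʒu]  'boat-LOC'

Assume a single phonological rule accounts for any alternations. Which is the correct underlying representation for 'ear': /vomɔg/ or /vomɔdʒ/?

/vomɔg/

In [vomɔgu] and [vomɔdʒe] the final segment of 'ear' alternates: [g] ~ [dʒ].
The stem 'boat' ([mabɔdʒu], [mabɔdʒe]) shows [dʒ] unchanged in both environments, so [dʒ] cannot be basic with [g] derived before the LOC suffix.
So /g/ is underlying, and a rule of palatalization before a front vowel — /g/ becomes palato-alveolar [dʒ] before a front vowel — gives [dʒ].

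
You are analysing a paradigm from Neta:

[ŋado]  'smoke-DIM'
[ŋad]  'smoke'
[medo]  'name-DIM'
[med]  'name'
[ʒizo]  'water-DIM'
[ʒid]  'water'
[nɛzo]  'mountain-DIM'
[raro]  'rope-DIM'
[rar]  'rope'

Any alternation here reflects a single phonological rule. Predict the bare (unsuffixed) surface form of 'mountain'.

[nɛd]

In [ʒizo] and [ʒid] the final segment of 'water' alternates: [z] ~ [d].
If /d/ were underlying and a rule turned it into [z] before the DIM suffix, 'smoke' would also alternate; but it has [d] in both [ŋado] and [ŋad].
Therefore /z/ is basic and [d] is derived by word-final hardening (voiced fricatives become stops word-finally).
The one attested form of 'mountain', [nɛzo], shows underlying /nɛz/. Applying the same rule word-finally gives [nɛd].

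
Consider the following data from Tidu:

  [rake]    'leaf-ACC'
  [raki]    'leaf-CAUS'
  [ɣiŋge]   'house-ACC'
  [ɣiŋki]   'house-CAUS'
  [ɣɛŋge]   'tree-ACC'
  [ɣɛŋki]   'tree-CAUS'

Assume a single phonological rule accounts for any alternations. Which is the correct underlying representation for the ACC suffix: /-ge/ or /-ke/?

/-ge/

The ACC morpheme has two allomorphs, [-ge] and [-ke].
The CAUS suffix, which begins with [k], is invariant after every stem; so [k] is not altered by any rule here.
So the underlying form is /-ge/, and voiced stops become voiceless after a vowel.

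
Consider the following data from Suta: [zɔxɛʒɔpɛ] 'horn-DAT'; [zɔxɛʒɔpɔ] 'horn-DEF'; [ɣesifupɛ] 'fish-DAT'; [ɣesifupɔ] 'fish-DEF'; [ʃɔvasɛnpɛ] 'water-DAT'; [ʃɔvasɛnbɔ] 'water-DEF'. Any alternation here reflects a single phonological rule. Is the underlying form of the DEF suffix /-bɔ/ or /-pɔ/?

The DEF morpheme has two allomorphs, [-bɔ] and [-pɔ].
The DAT suffix, which begins with [p], is invariant after every stem; so [p] is not altered by any rule here.
The DEF suffix is therefore /-bɔ/ underlyingly, with post-vocalic devoicing: voiced stops become voiceless after a vowel.

/-bɔ/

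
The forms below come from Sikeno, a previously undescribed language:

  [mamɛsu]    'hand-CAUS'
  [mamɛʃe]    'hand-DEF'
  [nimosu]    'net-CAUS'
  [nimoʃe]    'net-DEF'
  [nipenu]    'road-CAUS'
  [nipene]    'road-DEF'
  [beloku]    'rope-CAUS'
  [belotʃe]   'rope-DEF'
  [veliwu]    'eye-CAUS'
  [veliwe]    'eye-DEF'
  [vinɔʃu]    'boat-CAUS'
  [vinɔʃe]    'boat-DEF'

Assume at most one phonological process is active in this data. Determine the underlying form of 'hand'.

/mamɛs/

In [mamɛsu] and [mamɛʃe] the final segment of 'hand' alternates: [s] ~ [ʃ].
But 'boat' keeps [ʃ] in both environments ([vinɔʃu], [vinɔʃe]), so there is no rule changing /ʃ/ to [s] before the CAUS suffix.
So /s/ is underlying, and a rule of palatalization before a front vowel — /k/ and /s/ become palato-alveolar [tʃ] and [ʃ] before a front vowel — gives [ʃ].
The underlying form of 'hand' is therefore /mamɛs/.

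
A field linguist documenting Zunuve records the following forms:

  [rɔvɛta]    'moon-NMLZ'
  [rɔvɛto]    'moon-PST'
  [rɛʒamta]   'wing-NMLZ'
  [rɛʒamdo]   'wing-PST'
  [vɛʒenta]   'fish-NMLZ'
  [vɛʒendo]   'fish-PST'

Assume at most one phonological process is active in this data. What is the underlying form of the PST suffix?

The PST morpheme has two allomorphs, [-do] and [-to].
By contrast the NMLZ suffix keeps its initial [t] throughout — that segment must be underlying.
The PST suffix is therefore /-do/ underlyingly, with post-vocalic devoicing: voiced stops become voiceless after a vowel.

/-do/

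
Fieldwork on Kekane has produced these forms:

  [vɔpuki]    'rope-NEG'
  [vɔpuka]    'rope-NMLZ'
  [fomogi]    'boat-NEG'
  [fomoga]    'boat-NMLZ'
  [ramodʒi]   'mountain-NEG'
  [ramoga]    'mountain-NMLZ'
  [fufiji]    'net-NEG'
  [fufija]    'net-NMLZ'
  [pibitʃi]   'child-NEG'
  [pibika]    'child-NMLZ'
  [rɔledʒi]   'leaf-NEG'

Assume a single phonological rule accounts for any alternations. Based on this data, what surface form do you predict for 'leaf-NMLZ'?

[rɔlega]

'mountain' shows [dʒ] ~ [g] at the end of the stem ([ramodʒi] vs [ramoga]).
But 'boat' keeps [g] in both environments ([fomogi], [fomoga]), so there is no rule changing /g/ to [dʒ] before the NEG suffix.
So /dʒ/ is underlying, and a rule of depalatalization — palato-alveolar /tʃ/ and /dʒ/ become [k] and [g] when no front vowel follows — gives [g].
The one attested form of 'leaf', [rɔledʒi], shows underlying /rɔledʒ/. Applying the same rule when no front vowel follows gives [rɔlega].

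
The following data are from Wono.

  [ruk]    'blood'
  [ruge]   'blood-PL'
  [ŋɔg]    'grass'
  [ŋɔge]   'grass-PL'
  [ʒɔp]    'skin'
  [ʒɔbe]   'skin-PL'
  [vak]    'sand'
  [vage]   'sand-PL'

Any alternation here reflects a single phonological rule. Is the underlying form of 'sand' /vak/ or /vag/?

'sand' shows [k] ~ [g] at the end of the stem ([vak] vs [vage]).
The stem 'grass' ([ŋɔg], [ŋɔge]) shows [g] unchanged in both environments, so [g] cannot be basic with [k] derived in isolation.
Therefore /k/ is basic and [g] is derived by intervocalic voicing (voiceless stops become voiced between vowels).

/vak/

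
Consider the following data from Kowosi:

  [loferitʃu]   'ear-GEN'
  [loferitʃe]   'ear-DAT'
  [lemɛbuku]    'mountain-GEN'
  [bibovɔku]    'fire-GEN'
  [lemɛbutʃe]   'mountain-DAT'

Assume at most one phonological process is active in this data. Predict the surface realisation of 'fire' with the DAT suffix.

In [lemɛbutʃe] and [lemɛbuku] the final segment of 'mountain' alternates: [tʃ] ~ [k].
The stem 'ear' ([loferitʃe], [loferitʃu]) shows [tʃ] unchanged in both environments, so [tʃ] cannot be basic with [k] derived before the GEN suffix.
Therefore /k/ is basic and [tʃ] is derived by palatalization before a front vowel (/k/ becomes palato-alveolar [tʃ] before a front vowel).
The one attested form of 'fire', [bibovɔku], shows underlying /bibovɔk/. Applying the same rule before a front vowel gives [bibovɔtʃe].

[bibovɔtʃe]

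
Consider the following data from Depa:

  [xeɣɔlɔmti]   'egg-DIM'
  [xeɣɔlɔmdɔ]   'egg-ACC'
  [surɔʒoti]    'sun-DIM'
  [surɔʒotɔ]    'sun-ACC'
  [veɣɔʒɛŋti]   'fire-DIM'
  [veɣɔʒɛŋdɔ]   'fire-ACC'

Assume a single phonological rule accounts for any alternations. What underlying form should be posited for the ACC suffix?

The ACC morpheme has two allomorphs, [-dɔ] and [-tɔ].
The DIM suffix, which begins with [t], is invariant after every stem; so [t] is not altered by any rule here.
The ACC suffix is therefore /-dɔ/ underlyingly, with post-vocalic devoicing: voiced stops become voiceless after a vowel.

/-dɔ/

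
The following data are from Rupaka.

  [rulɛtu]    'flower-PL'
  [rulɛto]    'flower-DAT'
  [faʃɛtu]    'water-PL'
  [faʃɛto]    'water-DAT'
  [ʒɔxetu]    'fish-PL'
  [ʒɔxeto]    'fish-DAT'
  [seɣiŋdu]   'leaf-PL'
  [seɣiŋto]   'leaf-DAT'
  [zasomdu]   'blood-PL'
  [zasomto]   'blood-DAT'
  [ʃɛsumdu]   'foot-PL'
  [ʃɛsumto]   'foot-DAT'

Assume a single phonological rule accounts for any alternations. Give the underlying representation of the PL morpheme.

/-du/

The PL morpheme has two allomorphs, [-du] and [-tu].
The DAT suffix, which begins with [t], is invariant after every stem; so [t] is not altered by any rule here.
The PL suffix is therefore /-du/ underlyingly, with post-vocalic devoicing: voiced stops become voiceless after a vowel.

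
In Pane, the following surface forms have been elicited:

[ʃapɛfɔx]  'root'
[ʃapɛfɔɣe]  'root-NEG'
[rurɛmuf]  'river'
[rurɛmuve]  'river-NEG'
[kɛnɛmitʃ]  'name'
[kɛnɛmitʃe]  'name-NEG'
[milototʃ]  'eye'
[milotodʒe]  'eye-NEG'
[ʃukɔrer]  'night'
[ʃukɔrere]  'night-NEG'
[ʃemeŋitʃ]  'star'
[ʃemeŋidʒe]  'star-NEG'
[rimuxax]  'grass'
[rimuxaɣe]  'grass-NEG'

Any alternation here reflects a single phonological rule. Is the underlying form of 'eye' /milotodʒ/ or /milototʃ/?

/milotodʒ/

The stem for 'eye' ends in [tʃ] in [milototʃ] but [dʒ] in [milotodʒe].
But 'name' keeps [tʃ] in both environments ([kɛnɛmitʃ], [kɛnɛmitʃe]), so there is no rule changing /tʃ/ to [dʒ] before the NEG suffix.
The underlying segment must be /dʒ/; voiced obstruents become voiceless word-finally, yielding [tʃ] there.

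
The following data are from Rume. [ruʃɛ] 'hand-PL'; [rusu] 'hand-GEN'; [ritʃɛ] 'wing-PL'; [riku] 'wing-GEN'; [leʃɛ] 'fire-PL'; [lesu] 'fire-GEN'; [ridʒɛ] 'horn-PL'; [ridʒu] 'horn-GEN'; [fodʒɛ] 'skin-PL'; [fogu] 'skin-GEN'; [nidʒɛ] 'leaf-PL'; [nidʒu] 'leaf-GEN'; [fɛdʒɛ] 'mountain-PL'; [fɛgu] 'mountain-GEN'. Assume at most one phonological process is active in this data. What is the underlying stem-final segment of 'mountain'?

/g/

The stem for 'mountain' ends in [dʒ] in [fɛdʒɛ] but [g] in [fɛgu].
But 'leaf' keeps [dʒ] in both environments ([nidʒɛ], [nidʒu]), so there is no rule changing /dʒ/ to [g] before the GEN suffix.
The underlying segment must be /g/; /k/, /g/ and /s/ become palato-alveolar [tʃ], [dʒ] and [ʃ] before a front vowel, yielding [dʒ] there.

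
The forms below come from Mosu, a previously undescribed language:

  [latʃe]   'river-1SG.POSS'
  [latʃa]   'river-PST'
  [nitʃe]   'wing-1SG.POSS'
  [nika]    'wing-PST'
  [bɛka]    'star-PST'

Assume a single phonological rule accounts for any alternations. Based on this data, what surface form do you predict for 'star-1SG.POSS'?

'wing' shows [tʃ] ~ [k] at the end of the stem ([nitʃe] vs [nika]).
The stem 'river' ([latʃe], [latʃa]) shows [tʃ] unchanged in both environments, so [tʃ] cannot be basic with [k] derived before the PST suffix.
The underlying segment must be /k/; /k/ becomes palato-alveolar [tʃ] before a front vowel, yielding [tʃ] there.
From [bɛka] the stem 'star' is /bɛk/; before a front vowel this yields [bɛtʃe].

[bɛtʃe]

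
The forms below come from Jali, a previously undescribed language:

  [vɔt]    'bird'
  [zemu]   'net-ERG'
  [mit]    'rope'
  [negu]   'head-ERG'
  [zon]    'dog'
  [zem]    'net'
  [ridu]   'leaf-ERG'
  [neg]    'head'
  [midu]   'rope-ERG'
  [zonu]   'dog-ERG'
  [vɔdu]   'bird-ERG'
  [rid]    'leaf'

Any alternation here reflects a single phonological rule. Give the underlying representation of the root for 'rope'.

/mit/

The stem for 'rope' ends in [d] in [midu] but [t] in [mit].
The stem 'leaf' ([ridu], [rid]) shows [d] unchanged in both environments, so [d] cannot be basic with [t] derived in isolation.
So /t/ is underlying, and a rule of intervocalic voicing — voiceless stops become voiced between vowels — gives [d].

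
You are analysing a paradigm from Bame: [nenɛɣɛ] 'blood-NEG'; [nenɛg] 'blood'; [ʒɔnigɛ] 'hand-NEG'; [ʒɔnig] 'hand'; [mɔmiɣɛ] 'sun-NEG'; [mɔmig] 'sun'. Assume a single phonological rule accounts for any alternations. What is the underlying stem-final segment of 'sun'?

The stem for 'sun' ends in [ɣ] in [mɔmiɣɛ] but [g] in [mɔmig].
Compare 'hand', with invariant [g] in [ʒɔnigɛ] and [ʒɔnig]: an analysis with underlying /g/ and a rule producing [ɣ] before the NEG suffix would wrongly predict alternation here too.
So /ɣ/ is underlying, and a rule of word-final hardening — voiced fricatives become stops word-finally — gives [g].

/ɣ/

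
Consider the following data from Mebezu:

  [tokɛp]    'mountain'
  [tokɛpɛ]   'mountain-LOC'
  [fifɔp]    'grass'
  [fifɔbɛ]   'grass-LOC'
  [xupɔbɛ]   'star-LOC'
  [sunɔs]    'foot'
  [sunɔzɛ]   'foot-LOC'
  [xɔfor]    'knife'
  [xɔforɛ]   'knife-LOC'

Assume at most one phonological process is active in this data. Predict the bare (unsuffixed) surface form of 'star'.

In [fifɔp] and [fifɔbɛ] the final segment of 'grass' alternates: [p] ~ [b].
Compare 'mountain', with invariant [p] in [tokɛp] and [tokɛpɛ]: an analysis with underlying /p/ and a rule producing [b] before the LOC suffix would wrongly predict alternation here too.
Therefore /b/ is basic and [p] is derived by word-final obstruent devoicing (voiced obstruents become voiceless word-finally).
From [xupɔbɛ] the stem 'star' is /xupɔb/; word-finally this yields [xupɔp].

[xupɔp]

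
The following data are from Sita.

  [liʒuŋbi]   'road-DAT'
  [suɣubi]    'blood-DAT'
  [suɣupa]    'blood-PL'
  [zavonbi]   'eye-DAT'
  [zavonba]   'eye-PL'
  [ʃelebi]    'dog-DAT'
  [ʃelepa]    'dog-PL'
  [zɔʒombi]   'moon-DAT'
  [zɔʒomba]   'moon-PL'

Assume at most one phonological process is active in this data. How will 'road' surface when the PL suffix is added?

[liʒuŋba]

The PL suffix surfaces as [-ba] and [-pa], depending on the final segment of the stem.
By contrast the DAT suffix keeps its initial [b] throughout — that segment must be underlying.
So the underlying form is /-pa/, and voiceless stops become voiced after a nasal.
After 'road', which ends in a nasal, the suffix surfaces as [-ba], giving [liʒuŋba].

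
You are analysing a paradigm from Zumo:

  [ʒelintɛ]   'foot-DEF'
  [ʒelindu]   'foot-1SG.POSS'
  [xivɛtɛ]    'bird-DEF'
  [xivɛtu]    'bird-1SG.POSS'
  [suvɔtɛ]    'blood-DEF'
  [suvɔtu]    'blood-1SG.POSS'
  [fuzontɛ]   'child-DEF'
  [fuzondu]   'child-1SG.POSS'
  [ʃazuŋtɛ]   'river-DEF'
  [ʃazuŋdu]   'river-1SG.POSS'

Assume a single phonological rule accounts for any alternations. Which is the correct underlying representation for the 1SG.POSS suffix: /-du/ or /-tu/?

The 1SG.POSS morpheme has two allomorphs, [-du] and [-tu].
The DEF suffix, which begins with [t], is invariant after every stem; so [t] is not altered by any rule here.
The 1SG.POSS suffix is therefore /-du/ underlyingly, with post-vocalic devoicing: voiced stops become voiceless after a vowel.

/-du/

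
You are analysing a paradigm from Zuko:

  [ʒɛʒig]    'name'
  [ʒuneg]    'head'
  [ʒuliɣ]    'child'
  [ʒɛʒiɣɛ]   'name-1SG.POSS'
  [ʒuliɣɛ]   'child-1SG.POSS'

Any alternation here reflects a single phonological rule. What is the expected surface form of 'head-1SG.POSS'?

[ʒuneɣɛ]

The stem for 'name' ends in [ɣ] in [ʒɛʒiɣɛ] but [g] in [ʒɛʒig].
Compare 'child', with invariant [ɣ] in [ʒuliɣɛ] and [ʒuliɣ]: an analysis with underlying /ɣ/ and a rule producing [g] in isolation would wrongly predict alternation here too.
Therefore /g/ is basic and [ɣ] is derived by intervocalic spirantization (voiced stops become fricatives between vowels).
The one attested form of 'head', [ʒuneg], shows underlying /ʒuneg/. Applying the same rule between vowels gives [ʒuneɣɛ].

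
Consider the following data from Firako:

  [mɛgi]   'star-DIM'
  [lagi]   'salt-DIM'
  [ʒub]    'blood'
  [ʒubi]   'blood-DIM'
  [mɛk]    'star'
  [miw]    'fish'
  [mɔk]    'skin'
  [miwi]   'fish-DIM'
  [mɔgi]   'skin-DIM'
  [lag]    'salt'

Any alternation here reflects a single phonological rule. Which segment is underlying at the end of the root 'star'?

The root 'star' surfaces as [mɛgi] and [mɛk], with a stem-final [g] ~ [k] alternation.
But 'salt' keeps [g] in both environments ([lagi], [lag]), so there is no rule changing /g/ to [k] in isolation.
The alternation reflects intervocalic voicing: voiceless stops become voiced between vowels. /k/ is underlying.

/k/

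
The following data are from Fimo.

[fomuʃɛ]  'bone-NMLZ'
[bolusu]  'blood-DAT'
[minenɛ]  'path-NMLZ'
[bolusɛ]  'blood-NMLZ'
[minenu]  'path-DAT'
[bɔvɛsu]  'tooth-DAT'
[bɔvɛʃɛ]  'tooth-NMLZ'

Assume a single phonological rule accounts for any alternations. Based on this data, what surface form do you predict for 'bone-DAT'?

[fomusu]

The stem for 'tooth' ends in [ʃ] in [bɔvɛʃɛ] but [s] in [bɔvɛsu].
The stem 'blood' ([bolusɛ], [bolusu]) shows [s] unchanged in both environments, so [s] cannot be basic with [ʃ] derived before the NMLZ suffix.
The underlying segment must be /ʃ/; palato-alveolar /ʃ/ becomes [s] when no front vowel follows, yielding [s] there.
From [fomuʃɛ] the stem 'bone' is /fomuʃ/; when no front vowel follows this yields [fomusu].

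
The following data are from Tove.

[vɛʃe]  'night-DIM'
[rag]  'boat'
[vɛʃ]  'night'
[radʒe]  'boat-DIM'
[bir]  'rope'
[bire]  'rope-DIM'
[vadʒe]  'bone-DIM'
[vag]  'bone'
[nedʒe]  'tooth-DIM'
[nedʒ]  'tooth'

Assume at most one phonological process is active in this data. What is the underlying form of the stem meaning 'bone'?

/vag/

The stem for 'bone' ends in [dʒ] in [vadʒe] but [g] in [vag].
But 'tooth' keeps [dʒ] in both environments ([nedʒe], [nedʒ]), so there is no rule changing /dʒ/ to [g] in isolation.
So /g/ is underlying, and a rule of palatalization before a front vowel — /g/ becomes palato-alveolar [dʒ] before a front vowel — gives [dʒ].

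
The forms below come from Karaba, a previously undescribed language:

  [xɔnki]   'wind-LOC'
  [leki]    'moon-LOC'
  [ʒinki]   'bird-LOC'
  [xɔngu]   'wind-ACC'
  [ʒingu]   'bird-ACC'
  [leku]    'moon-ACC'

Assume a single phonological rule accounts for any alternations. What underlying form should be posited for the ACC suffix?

The ACC morpheme has two allomorphs, [-gu] and [-ku].
By contrast the LOC suffix keeps its initial [k] throughout — that segment must be underlying.
So the underlying form is /-gu/, and voiced stops become voiceless after a vowel.

/-gu/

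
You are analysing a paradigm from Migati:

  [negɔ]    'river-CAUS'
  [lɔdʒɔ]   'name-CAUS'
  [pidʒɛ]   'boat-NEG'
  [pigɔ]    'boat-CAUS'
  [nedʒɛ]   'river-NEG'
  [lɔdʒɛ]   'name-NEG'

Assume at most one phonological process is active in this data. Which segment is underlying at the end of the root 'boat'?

/g/

The root 'boat' surfaces as [pigɔ] and [pidʒɛ], with a stem-final [g] ~ [dʒ] alternation.
If /dʒ/ were underlying and a rule turned it into [g] before the CAUS suffix, 'name' would also alternate; but it has [dʒ] in both [lɔdʒɔ] and [lɔdʒɛ].
So /g/ is underlying, and a rule of palatalization before a front vowel — /g/ becomes palato-alveolar [dʒ] before a front vowel — gives [dʒ].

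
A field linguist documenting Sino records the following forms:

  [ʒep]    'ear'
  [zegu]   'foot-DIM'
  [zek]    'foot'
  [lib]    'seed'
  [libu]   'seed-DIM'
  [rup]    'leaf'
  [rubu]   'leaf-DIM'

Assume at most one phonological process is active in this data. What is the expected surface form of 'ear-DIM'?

[ʒebu]

The root 'leaf' surfaces as [rup] and [rubu], with a stem-final [p] ~ [b] alternation.
If /b/ were underlying and a rule turned it into [p] in isolation, 'seed' would also alternate; but it has [b] in both [lib] and [libu].
The alternation reflects intervocalic voicing: voiceless stops become voiced between vowels. /p/ is underlying.
From [ʒep] the stem 'ear' is /ʒep/; between vowels this yields [ʒebu].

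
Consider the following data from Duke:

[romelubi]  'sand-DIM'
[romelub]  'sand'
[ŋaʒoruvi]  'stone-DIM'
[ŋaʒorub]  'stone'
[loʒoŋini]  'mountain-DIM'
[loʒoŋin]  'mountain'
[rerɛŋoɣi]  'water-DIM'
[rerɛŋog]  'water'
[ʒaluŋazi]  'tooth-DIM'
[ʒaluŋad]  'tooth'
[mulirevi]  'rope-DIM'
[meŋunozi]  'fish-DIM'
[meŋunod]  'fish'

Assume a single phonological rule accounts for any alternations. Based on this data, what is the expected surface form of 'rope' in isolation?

In [ŋaʒoruvi] and [ŋaʒorub] the final segment of 'stone' alternates: [v] ~ [b].
But 'sand' keeps [b] in both environments ([romelubi], [romelub]), so there is no rule changing /b/ to [v] before the DIM suffix.
So /v/ is underlying, and a rule of word-final hardening — voiced fricatives become stops word-finally — gives [b].
From [mulirevi] the stem 'rope' is /mulirev/; word-finally this yields [mulireb].

[mulireb]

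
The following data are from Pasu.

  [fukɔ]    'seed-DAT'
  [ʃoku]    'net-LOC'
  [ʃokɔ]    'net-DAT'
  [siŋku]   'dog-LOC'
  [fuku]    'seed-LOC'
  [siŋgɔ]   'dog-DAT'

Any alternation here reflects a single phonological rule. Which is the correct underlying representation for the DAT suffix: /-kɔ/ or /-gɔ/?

/-gɔ/

The DAT suffix surfaces as [-gɔ] and [-kɔ], depending on the final segment of the stem.
By contrast the LOC suffix keeps its initial [k] throughout — that segment must be underlying.
The DAT suffix is therefore /-gɔ/ underlyingly, with post-vocalic devoicing: voiced stops become voiceless after a vowel.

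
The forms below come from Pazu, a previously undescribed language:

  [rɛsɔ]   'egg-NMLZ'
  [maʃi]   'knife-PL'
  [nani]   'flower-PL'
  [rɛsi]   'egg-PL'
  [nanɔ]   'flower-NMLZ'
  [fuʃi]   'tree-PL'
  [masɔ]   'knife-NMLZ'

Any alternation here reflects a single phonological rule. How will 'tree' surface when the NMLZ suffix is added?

'knife' shows [s] ~ [ʃ] at the end of the stem ([masɔ] vs [maʃi]).
Compare 'egg', with invariant [s] in [rɛsɔ] and [rɛsi]: an analysis with underlying /s/ and a rule producing [ʃ] before the PL suffix would wrongly predict alternation here too.
The alternation reflects depalatalization: palato-alveolar /ʃ/ becomes [s] when no front vowel follows. /ʃ/ is underlying.
The one attested form of 'tree', [fuʃi], shows underlying /fuʃ/. Applying the same rule when no front vowel follows gives [fusɔ].

[fusɔ]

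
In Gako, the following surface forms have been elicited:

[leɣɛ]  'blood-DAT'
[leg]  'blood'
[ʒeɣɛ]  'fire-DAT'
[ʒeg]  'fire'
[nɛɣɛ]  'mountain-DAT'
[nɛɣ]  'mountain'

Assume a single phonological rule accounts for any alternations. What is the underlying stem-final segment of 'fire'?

The root 'fire' surfaces as [ʒeɣɛ] and [ʒeg], with a stem-final [ɣ] ~ [g] alternation.
If /ɣ/ were underlying and a rule turned it into [g] in isolation, 'mountain' would also alternate; but it has [ɣ] in both [nɛɣɛ] and [nɛɣ].
Therefore /g/ is basic and [ɣ] is derived by intervocalic spirantization (voiced stops become fricatives between vowels).

/g/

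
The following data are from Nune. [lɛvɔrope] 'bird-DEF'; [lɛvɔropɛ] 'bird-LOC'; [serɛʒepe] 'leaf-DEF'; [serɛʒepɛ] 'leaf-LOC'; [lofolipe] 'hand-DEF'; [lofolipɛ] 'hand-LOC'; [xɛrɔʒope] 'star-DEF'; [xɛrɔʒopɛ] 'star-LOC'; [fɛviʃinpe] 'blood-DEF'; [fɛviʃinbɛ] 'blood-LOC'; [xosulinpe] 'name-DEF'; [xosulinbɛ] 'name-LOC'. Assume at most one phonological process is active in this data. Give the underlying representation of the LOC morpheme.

/-bɛ/

The LOC morpheme has two allomorphs, [-bɛ] and [-pɛ].
The DEF suffix, which begins with [p], is invariant after every stem; so [p] is not altered by any rule here.
The LOC suffix is therefore /-bɛ/ underlyingly, with post-vocalic devoicing: voiced stops become voiceless after a vowel.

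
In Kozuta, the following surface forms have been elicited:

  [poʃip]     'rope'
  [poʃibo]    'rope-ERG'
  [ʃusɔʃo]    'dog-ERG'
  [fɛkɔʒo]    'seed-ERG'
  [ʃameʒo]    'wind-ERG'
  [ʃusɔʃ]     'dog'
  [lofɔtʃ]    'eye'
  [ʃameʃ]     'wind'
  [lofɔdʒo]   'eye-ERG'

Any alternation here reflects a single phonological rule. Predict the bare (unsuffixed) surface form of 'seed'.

The root 'wind' surfaces as [ʃameʃ] and [ʃameʒo], with a stem-final [ʃ] ~ [ʒ] alternation.
But 'dog' keeps [ʃ] in both environments ([ʃusɔʃ], [ʃusɔʃo]), so there is no rule changing /ʃ/ to [ʒ] before the ERG suffix.
So /ʒ/ is underlying, and a rule of word-final obstruent devoicing — voiced obstruents become voiceless word-finally — gives [ʃ].
From [fɛkɔʒo] the stem 'seed' is /fɛkɔʒ/; word-finally this yields [fɛkɔʃ].

[fɛkɔʃ]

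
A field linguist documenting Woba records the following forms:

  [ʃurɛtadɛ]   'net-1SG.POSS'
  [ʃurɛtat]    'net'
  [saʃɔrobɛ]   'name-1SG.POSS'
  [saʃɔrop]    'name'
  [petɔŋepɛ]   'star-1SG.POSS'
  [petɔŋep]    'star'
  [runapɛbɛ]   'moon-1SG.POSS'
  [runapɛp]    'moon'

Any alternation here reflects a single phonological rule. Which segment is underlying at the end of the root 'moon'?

In [runapɛbɛ] and [runapɛp] the final segment of 'moon' alternates: [b] ~ [p].
Compare 'star', with invariant [p] in [petɔŋepɛ] and [petɔŋep]: an analysis with underlying /p/ and a rule producing [b] before the 1SG.POSS suffix would wrongly predict alternation here too.
So /b/ is underlying, and a rule of word-final obstruent devoicing — voiced obstruents become voiceless word-finally — gives [p].

/b/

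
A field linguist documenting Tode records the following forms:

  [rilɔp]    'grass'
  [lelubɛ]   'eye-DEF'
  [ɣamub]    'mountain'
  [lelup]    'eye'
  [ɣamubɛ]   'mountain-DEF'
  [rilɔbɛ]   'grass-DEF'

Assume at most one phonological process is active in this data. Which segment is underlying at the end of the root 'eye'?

'eye' shows [p] ~ [b] at the end of the stem ([lelup] vs [lelubɛ]).
Compare 'mountain', with invariant [b] in [ɣamub] and [ɣamubɛ]: an analysis with underlying /b/ and a rule producing [p] in isolation would wrongly predict alternation here too.
So /p/ is underlying, and a rule of intervocalic voicing — voiceless stops become voiced between vowels — gives [b].

/p/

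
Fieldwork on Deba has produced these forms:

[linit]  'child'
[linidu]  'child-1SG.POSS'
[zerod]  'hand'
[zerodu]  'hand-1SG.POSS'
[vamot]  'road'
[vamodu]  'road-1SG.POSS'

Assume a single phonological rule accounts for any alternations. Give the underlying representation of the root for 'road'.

/vamot/

The stem for 'road' ends in [t] in [vamot] but [d] in [vamodu].
The stem 'hand' ([zerod], [zerodu]) shows [d] unchanged in both environments, so [d] cannot be basic with [t] derived in isolation.
Therefore /t/ is basic and [d] is derived by intervocalic voicing (voiceless stops become voiced between vowels).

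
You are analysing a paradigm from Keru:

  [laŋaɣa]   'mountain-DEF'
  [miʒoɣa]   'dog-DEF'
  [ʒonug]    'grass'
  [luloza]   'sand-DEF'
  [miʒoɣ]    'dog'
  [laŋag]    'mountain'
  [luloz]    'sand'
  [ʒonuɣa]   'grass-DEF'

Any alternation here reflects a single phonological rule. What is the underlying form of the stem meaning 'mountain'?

'mountain' shows [ɣ] ~ [g] at the end of the stem ([laŋaɣa] vs [laŋag]).
But 'dog' keeps [ɣ] in both environments ([miʒoɣa], [miʒoɣ]), so there is no rule changing /ɣ/ to [g] in isolation.
The underlying segment must be /g/; voiced stops become fricatives between vowels, yielding [ɣ] there.

/laŋag/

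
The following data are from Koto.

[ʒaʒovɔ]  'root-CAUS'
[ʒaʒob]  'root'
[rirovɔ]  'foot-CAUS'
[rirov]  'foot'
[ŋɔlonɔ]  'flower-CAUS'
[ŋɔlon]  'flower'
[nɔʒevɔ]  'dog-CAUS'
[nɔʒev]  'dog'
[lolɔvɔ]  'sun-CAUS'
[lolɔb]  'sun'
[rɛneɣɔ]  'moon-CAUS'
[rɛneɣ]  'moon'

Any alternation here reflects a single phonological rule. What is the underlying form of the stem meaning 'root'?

In [ʒaʒovɔ] and [ʒaʒob] the final segment of 'root' alternates: [v] ~ [b].
But 'dog' keeps [v] in both environments ([nɔʒevɔ], [nɔʒev]), so there is no rule changing /v/ to [b] in isolation.
So /b/ is underlying, and a rule of intervocalic spirantization — voiced stops become fricatives between vowels — gives [v].

/ʒaʒob/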